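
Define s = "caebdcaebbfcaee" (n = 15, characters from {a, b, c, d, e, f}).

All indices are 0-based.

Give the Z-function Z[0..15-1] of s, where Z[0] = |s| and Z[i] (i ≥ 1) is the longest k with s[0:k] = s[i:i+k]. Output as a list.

Z[0]=15
i=1: i≥r, start 0; Z[1]=0
i=2: i≥r, start 0; Z[2]=0
i=3: i≥r, start 0; Z[3]=0
i=4: i≥r, start 0; Z[4]=0
i=5: i≥r, start 0; Z[5]=4 grow→box=[5,9)
i=6: min(r-i=3, Z[1]=0)=0; Z[6]=0
i=7: min(r-i=2, Z[2]=0)=0; Z[7]=0
i=8: min(r-i=1, Z[3]=0)=0; Z[8]=0
i=9: i≥r, start 0; Z[9]=0
i=10: i≥r, start 0; Z[10]=0
i=11: i≥r, start 0; Z[11]=3 grow→box=[11,14)
i=12: min(r-i=2, Z[1]=0)=0; Z[12]=0
i=13: min(r-i=1, Z[2]=0)=0; Z[13]=0
i=14: i≥r, start 0; Z[14]=0

[15, 0, 0, 0, 0, 4, 0, 0, 0, 0, 0, 3, 0, 0, 0]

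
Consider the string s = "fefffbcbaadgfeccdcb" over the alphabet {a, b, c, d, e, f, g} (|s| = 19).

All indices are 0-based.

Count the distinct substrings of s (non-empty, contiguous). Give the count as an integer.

175

rank→(start, suffix):
  0 → (8, 'aadgfeccdcb')
  1 → (9, 'adgfeccdcb')
  2 → (18, 'b')
  3 → (7, 'baadgfeccdcb')
  4 → (5, 'bcbaadgfeccdcb')
  5 → (17, 'cb')
  6 → (6, 'cbaadgfeccdcb')
  7 → (14, 'ccdcb')
  8 → (15, 'cdcb')
  9 → (16, 'dcb')
  10 → (10, 'dgfeccdcb')
  11 → (13, 'eccdcb')
  12 → (1, 'efffbcbaadgfeccdcb')
  13 → (4, 'fbcbaadgfeccdcb')
  14 → (12, 'feccdcb')
  15 → (0, 'fefffbcbaadgfeccdcb')
  16 → (3, 'ffbcbaadgfeccdcb')
  17 → (2, 'fffbcbaadgfeccdcb')
  18 → (11, 'gfeccdcb')

SA = [8, 9, 18, 7, 5, 17, 6, 14, 15, 16, 10, 13, 1, 4, 12, 0, 3, 2, 11]
rank  pair      lcp
   1  s[8:],s[9:]  1  'a'
   2  s[9:],s[18:]  0  ''
   3  s[18:],s[7:]  1  'b'
   4  s[7:],s[5:]  1  'b'
   5  s[5:],s[17:]  0  ''
   6  s[17:],s[6:]  2  'cb'
   7  s[6:],s[14:]  1  'c'
   8  s[14:],s[15:]  1  'c'
   9  s[15:],s[16:]  0  ''
  10  s[16:],s[10:]  1  'd'
  11  s[10:],s[13:]  0  ''
  12  s[13:],s[1:]  1  'e'
  13  s[1:],s[4:]  0  ''
  14  s[4:],s[12:]  1  'f'
  15  s[12:],s[0:]  2  'fe'
  16  s[0:],s[3:]  1  'f'
  17  s[3:],s[2:]  2  'ff'
  18  s[2:],s[11:]  0  ''

n(n+1)/2 = 19·20/2 = 190
Σ LCP = 0 + 1 + 0 + 1 + 1 + 0 + 2 + 1 + 1 + 0 + 1 + 0 + 1 + 0 + 1 + 2 + 1 + 2 + 0 = 15
distinct = 190 − 15 = 175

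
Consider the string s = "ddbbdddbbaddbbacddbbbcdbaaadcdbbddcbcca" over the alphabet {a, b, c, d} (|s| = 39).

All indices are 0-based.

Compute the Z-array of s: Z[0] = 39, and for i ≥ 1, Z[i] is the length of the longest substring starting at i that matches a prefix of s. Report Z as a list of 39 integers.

Z[0]=39
i=1: fresh scan; Z[1]=1 scan→box=[1,2)
i=2: fresh scan; Z[2]=0
i=3: fresh scan; Z[3]=0
i=4: fresh scan; Z[4]=2 scan→box=[4,6)
i=5: min(r-i=1, Z[1]=1)=1; Z[5]=4 scan→box=[5,9)
i=6: min(r-i=3, Z[1]=1)=1; Z[6]=1
i=7: min(r-i=2, Z[2]=0)=0; Z[7]=0
i=8: min(r-i=1, Z[3]=0)=0; Z[8]=0
i=9: fresh scan; Z[9]=0
i=10: fresh scan; Z[10]=4 scan→box=[10,14)
i=11: min(r-i=3, Z[1]=1)=1; Z[11]=1
i=12: min(r-i=2, Z[2]=0)=0; Z[12]=0
i=13: min(r-i=1, Z[3]=0)=0; Z[13]=0
i=14: fresh scan; Z[14]=0
i=15: fresh scan; Z[15]=0
i=16: fresh scan; Z[16]=4 scan→box=[16,20)
i=17: min(r-i=3, Z[1]=1)=1; Z[17]=1
i=18: min(r-i=2, Z[2]=0)=0; Z[18]=0
i=19: min(r-i=1, Z[3]=0)=0; Z[19]=0
i=20: fresh scan; Z[20]=0
i=21: fresh scan; Z[21]=0
i=22: fresh scan; Z[22]=1 scan→box=[22,23)
i=23: fresh scan; Z[23]=0
i=24: fresh scan; Z[24]=0
i=25: fresh scan; Z[25]=0
i=26: fresh scan; Z[26]=0
i=27: fresh scan; Z[27]=1 scan→box=[27,28)
i=28: fresh scan; Z[28]=0
i=29: fresh scan; Z[29]=1 scan→box=[29,30)
i=30: fresh scan; Z[30]=0
i=31: fresh scan; Z[31]=0
i=32: fresh scan; Z[32]=2 scan→box=[32,34)
i=33: min(r-i=1, Z[1]=1)=1; Z[33]=1
i=34: fresh scan; Z[34]=0
i=35: fresh scan; Z[35]=0
i=36: fresh scan; Z[36]=0
i=37: fresh scan; Z[37]=0
i=38: fresh scan; Z[38]=0

[39, 1, 0, 0, 2, 4, 1, 0, 0, 0, 4, 1, 0, 0, 0, 0, 4, 1, 0, 0, 0, 0, 1, 0, 0, 0, 0, 1, 0, 1, 0, 0, 2, 1, 0, 0, 0, 0, 0]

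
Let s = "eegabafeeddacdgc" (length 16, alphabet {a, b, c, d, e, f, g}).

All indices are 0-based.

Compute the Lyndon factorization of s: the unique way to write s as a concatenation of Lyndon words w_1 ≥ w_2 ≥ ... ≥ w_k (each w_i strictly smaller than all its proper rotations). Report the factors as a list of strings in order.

emit factor 1: 'eeg' (i=0, period=3)
emit factor 2: 'abafeeddacdgc' (i=3, period=13)

["eeg", "abafeeddacdgc"]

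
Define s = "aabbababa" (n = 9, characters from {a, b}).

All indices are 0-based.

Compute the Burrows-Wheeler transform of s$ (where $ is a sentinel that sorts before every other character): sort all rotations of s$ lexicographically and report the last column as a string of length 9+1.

ab$bbaaaba

rank  rotation    last
    0  $aabbababa  a
    1  a$aabbabab  b
    2  aabbababa$  $
    3  aba$aabbab  b
    4  ababa$aabb  b
    5  abbababa$a  a
    6  ba$aabbaba  a
    7  baba$aabba  a
    8  bababa$aab  b
    9  bbababa$aa  a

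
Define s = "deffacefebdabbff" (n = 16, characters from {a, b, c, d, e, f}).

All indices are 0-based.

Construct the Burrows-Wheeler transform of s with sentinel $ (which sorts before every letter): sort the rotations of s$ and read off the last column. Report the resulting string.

fdfaebab$fcdffebe

rank  rotation           last
    0  $deffacefebdabbff  f
    1  abbff$deffacefebd  d
    2  acefebdabbff$deff  f
    3  bbff$deffacefebda  a
    4  bdabbff$deffacefe  e
    5  bff$deffacefebdab  b
    6  cefebdabbff$deffa  a
    7  dabbff$deffacefeb  b
    8  deffacefebdabbff$  $
    9  ebdabbff$deffacef  f
   10  efebdabbff$deffac  c
   11  effacefebdabbff$d  d
   12  f$deffacefebdabbf  f
   13  facefebdabbff$def  f
   14  febdabbff$defface  e
   15  ff$deffacefebdabb  b
   16  ffacefebdabbff$de  e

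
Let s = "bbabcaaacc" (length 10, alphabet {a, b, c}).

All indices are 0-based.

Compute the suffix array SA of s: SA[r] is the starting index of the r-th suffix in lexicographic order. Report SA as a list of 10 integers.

[5, 6, 2, 7, 1, 0, 3, 9, 4, 8]

rank→(start, suffix):
  0 → (5, 'aaacc')
  1 → (6, 'aacc')
  2 → (2, 'abcaaacc')
  3 → (7, 'acc')
  4 → (1, 'babcaaacc')
  5 → (0, 'bbabcaaacc')
  6 → (3, 'bcaaacc')
  7 → (9, 'c')
  8 → (4, 'caaacc')
  9 → (8, 'cc')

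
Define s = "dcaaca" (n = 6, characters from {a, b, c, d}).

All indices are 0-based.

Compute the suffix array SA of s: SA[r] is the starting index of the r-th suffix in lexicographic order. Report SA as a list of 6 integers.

[5, 2, 3, 4, 1, 0]

sorted suffixes:
  #0 SA[0]=5  'a'
  #1 SA[1]=2  'aaca'
  #2 SA[2]=3  'aca'
  #3 SA[3]=4  'ca'
  #4 SA[4]=1  'caaca'
  #5 SA[5]=0  'dcaaca'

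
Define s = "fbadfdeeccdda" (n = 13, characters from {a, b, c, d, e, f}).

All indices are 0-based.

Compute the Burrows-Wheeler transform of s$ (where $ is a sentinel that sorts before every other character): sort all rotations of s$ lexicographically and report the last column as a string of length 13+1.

rank  rotation        last
    0  $fbadfdeeccdda  a
    1  a$fbadfdeeccdd  d
    2  adfdeeccdda$fb  b
    3  badfdeeccdda$f  f
    4  ccdda$fbadfdee  e
    5  cdda$fbadfdeec  c
    6  da$fbadfdeeccd  d
    7  dda$fbadfdeecc  c
    8  deeccdda$fbadf  f
    9  dfdeeccdda$fba  a
   10  eccdda$fbadfde  e
   11  eeccdda$fbadfd  d
   12  fbadfdeeccdda$  $
   13  fdeeccdda$fbad  d

adbfecdcfaed$d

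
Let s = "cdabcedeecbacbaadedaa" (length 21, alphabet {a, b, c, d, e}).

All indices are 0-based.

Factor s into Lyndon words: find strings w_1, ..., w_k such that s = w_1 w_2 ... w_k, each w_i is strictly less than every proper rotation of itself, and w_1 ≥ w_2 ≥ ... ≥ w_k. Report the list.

["cd", "abcedeecbacb", "aaded", "a", "a"]

emit factor 1: 'cd' (i=0, period=2)
emit factor 2: 'abcedeecbacb' (i=2, period=12)
emit factor 3: 'aaded' (i=14, period=5)
emit factor 4: 'a' (i=19, period=1)
emit factor 5: 'a' (i=20, period=1)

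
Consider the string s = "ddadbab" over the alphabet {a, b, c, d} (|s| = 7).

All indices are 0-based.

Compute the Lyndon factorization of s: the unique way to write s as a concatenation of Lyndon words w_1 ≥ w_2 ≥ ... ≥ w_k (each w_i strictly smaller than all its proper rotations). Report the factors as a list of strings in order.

["d", "d", "adb", "ab"]

emit factor 1: 'd' (i=0, period=1)
emit factor 2: 'd' (i=1, period=1)
emit factor 3: 'adb' (i=2, period=3)
emit factor 4: 'ab' (i=5, period=2)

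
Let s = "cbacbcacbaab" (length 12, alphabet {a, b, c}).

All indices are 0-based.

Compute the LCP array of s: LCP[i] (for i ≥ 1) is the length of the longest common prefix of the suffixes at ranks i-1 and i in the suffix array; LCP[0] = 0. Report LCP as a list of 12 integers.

[0, 1, 1, 3, 0, 1, 2, 1, 0, 1, 3, 2]

sorted suffixes:
  #0 SA[0]=9  'aab'
  #1 SA[1]=10  'ab'
  #2 SA[2]=6  'acbaab'
  #3 SA[3]=2  'acbcacbaab'
  #4 SA[4]=11  'b'
  #5 SA[5]=8  'baab'
  #6 SA[6]=1  'bacbcacbaab'
  #7 SA[7]=4  'bcacbaab'
  #8 SA[8]=5  'cacbaab'
  #9 SA[9]=7  'cbaab'
  #10 SA[10]=0  'cbacbcacbaab'
  #11 SA[11]=3  'cbcacbaab'

SA = [9, 10, 6, 2, 11, 8, 1, 4, 5, 7, 0, 3]
[i] adj suffixes → lcp
  [1] 9/10 → 1 ('a')
  [2] 10/6 → 1 ('a')
  [3] 6/2 → 3 ('acb')
  [4] 2/11 → 0 ('')
  [5] 11/8 → 1 ('b')
  [6] 8/1 → 2 ('ba')
  [7] 1/4 → 1 ('b')
  [8] 4/5 → 0 ('')
  [9] 5/7 → 1 ('c')
  [10] 7/0 → 3 ('cba')
  [11] 0/3 → 2 ('cb')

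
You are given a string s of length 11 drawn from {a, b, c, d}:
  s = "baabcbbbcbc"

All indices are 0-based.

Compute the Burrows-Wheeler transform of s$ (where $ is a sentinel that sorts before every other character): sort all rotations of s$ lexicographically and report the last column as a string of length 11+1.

cba$cbcabbbb

rank  rotation      last
    0  $baabcbbbcbc  c
    1  aabcbbbcbc$b  b
    2  abcbbbcbc$ba  a
    3  baabcbbbcbc$  $
    4  bbbcbc$baabc  c
    5  bbcbc$baabcb  b
    6  bc$baabcbbbc  c
    7  bcbbbcbc$baa  a
    8  bcbc$baabcbb  b
    9  c$baabcbbbcb  b
   10  cbbbcbc$baab  b
   11  cbc$baabcbbb  b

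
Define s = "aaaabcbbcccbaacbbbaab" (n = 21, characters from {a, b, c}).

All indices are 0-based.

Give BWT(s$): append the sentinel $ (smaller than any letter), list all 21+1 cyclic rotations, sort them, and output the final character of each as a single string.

rank  rotation                last
    0  $aaaabcbbcccbaacbbbaab  b
    1  aaaabcbbcccbaacbbbaab$  $
    2  aaabcbbcccbaacbbbaab$a  a
    3  aab$aaaabcbbcccbaacbbb  b
    4  aabcbbcccbaacbbbaab$aa  a
    5  aacbbbaab$aaaabcbbcccb  b
    6  ab$aaaabcbbcccbaacbbba  a
    7  abcbbcccbaacbbbaab$aaa  a
    8  acbbbaab$aaaabcbbcccba  a
    9  b$aaaabcbbcccbaacbbbaa  a
   10  baab$aaaabcbbcccbaacbb  b
   11  baacbbbaab$aaaabcbbccc  c
   12  bbaab$aaaabcbbcccbaacb  b
   13  bbbaab$aaaabcbbcccbaac  c
   14  bbcccbaacbbbaab$aaaabc  c
   15  bcbbcccbaacbbbaab$aaaa  a
   16  bcccbaacbbbaab$aaaabcb  b
   17  cbaacbbbaab$aaaabcbbcc  c
   18  cbbbaab$aaaabcbbcccbaa  a
   19  cbbcccbaacbbbaab$aaaab  b
   20  ccbaacbbbaab$aaaabcbbc  c
   21  cccbaacbbbaab$aaaabcbb  b

b$ababaaaabcbccabcabcb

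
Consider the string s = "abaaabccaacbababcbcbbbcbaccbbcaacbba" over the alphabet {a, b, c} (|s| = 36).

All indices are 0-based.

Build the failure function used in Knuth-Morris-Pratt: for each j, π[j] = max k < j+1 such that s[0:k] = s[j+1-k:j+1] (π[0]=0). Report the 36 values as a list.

π[0] = 0
j=1 s[j]='b': π[1]=0 (border '')
j=2 s[j]='a': π[2]=1 (border 'a')
j=3 s[j]='a': k: 1→0; π[3]=1 (border 'a')
j=4 s[j]='a': k: 1→0; π[4]=1 (border 'a')
j=5 s[j]='b': π[5]=2 (border 'ab')
j=6 s[j]='c': k: 2→0; π[6]=0 (border '')
j=7 s[j]='c': π[7]=0 (border '')
j=8 s[j]='a': π[8]=1 (border 'a')
j=9 s[j]='a': k: 1→0; π[9]=1 (border 'a')
j=10 s[j]='c': k: 1→0; π[10]=0 (border '')
j=11 s[j]='b': π[11]=0 (border '')
j=12 s[j]='a': π[12]=1 (border 'a')
j=13 s[j]='b': π[13]=2 (border 'ab')
j=14 s[j]='a': π[14]=3 (border 'aba')
j=15 s[j]='b': k: 3→1; π[15]=2 (border 'ab')
j=16 s[j]='c': k: 2→0; π[16]=0 (border '')
j=17 s[j]='b': π[17]=0 (border '')
j=18 s[j]='c': π[18]=0 (border '')
j=19 s[j]='b': π[19]=0 (border '')
j=20 s[j]='b': π[20]=0 (border '')
j=21 s[j]='b': π[21]=0 (border '')
j=22 s[j]='c': π[22]=0 (border '')
j=23 s[j]='b': π[23]=0 (border '')
j=24 s[j]='a': π[24]=1 (border 'a')
j=25 s[j]='c': k: 1→0; π[25]=0 (border '')
j=26 s[j]='c': π[26]=0 (border '')
j=27 s[j]='b': π[27]=0 (border '')
j=28 s[j]='b': π[28]=0 (border '')
j=29 s[j]='c': π[29]=0 (border '')
j=30 s[j]='a': π[30]=1 (border 'a')
j=31 s[j]='a': k: 1→0; π[31]=1 (border 'a')
j=32 s[j]='c': k: 1→0; π[32]=0 (border '')
j=33 s[j]='b': π[33]=0 (border '')
j=34 s[j]='b': π[34]=0 (border '')
j=35 s[j]='a': π[35]=1 (border 'a')

[0, 0, 1, 1, 1, 2, 0, 0, 1, 1, 0, 0, 1, 2, 3, 2, 0, 0, 0, 0, 0, 0, 0, 0, 1, 0, 0, 0, 0, 0, 1, 1, 0, 0, 0, 1]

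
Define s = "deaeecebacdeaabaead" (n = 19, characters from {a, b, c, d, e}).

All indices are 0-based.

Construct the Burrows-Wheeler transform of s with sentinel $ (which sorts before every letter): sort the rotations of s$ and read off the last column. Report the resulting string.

rank  rotation              last
    0  $deaeecebacdeaabaead  d
    1  aabaead$deaeecebacde  e
    2  abaead$deaeecebacdea  a
    3  acdeaabaead$deaeeceb  b
    4  ad$deaeecebacdeaabae  e
    5  aead$deaeecebacdeaab  b
    6  aeecebacdeaabaead$de  e
    7  bacdeaabaead$deaeece  e
    8  baead$deaeecebacdeaa  a
    9  cdeaabaead$deaeeceba  a
   10  cebacdeaabaead$deaee  e
   11  d$deaeecebacdeaabaea  a
   12  deaabaead$deaeecebac  c
   13  deaeecebacdeaabaead$  $
   14  eaabaead$deaeecebacd  d
   15  ead$deaeecebacdeaaba  a
   16  eaeecebacdeaabaead$d  d
   17  ebacdeaabaead$deaeec  c
   18  ecebacdeaabaead$deae  e
   19  eecebacdeaabaead$dea  a

deabebeeaaeac$dadcea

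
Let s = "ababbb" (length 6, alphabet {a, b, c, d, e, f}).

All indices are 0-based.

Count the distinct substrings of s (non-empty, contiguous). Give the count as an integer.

sorted suffixes:
  #0 SA[0]=0  'ababbb'
  #1 SA[1]=2  'abbb'
  #2 SA[2]=5  'b'
  #3 SA[3]=1  'babbb'
  #4 SA[4]=4  'bb'
  #5 SA[5]=3  'bbb'

SA = [0, 2, 5, 1, 4, 3]
rank  pair      lcp
   1  s[0:],s[2:]  2  'ab'
   2  s[2:],s[5:]  0  ''
   3  s[5:],s[1:]  1  'b'
   4  s[1:],s[4:]  1  'b'
   5  s[4:],s[3:]  2  'bb'

n(n+1)/2 = 6·7/2 = 21
Σ LCP = 0 + 2 + 0 + 1 + 1 + 2 = 6
distinct = 21 − 6 = 15

15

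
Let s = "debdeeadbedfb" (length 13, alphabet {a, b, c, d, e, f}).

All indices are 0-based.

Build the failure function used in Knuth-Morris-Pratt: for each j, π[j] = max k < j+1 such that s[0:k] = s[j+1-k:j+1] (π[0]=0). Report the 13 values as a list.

π[0] = 0
j=1 s[j]='e': π[1]=0 (border '')
j=2 s[j]='b': π[2]=0 (border '')
j=3 s[j]='d': π[3]=1 (border 'd')
j=4 s[j]='e': π[4]=2 (border 'de')
j=5 s[j]='e': k: 2→0; π[5]=0 (border '')
j=6 s[j]='a': π[6]=0 (border '')
j=7 s[j]='d': π[7]=1 (border 'd')
j=8 s[j]='b': k: 1→0; π[8]=0 (border '')
j=9 s[j]='e': π[9]=0 (border '')
j=10 s[j]='d': π[10]=1 (border 'd')
j=11 s[j]='f': k: 1→0; π[11]=0 (border '')
j=12 s[j]='b': π[12]=0 (border '')

[0, 0, 0, 1, 2, 0, 0, 1, 0, 0, 1, 0, 0]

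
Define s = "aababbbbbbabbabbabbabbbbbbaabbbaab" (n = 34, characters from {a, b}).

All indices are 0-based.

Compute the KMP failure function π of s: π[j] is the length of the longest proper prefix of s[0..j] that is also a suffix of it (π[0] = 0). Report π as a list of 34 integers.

[0, 1, 0, 1, 0, 0, 0, 0, 0, 0, 1, 0, 0, 1, 0, 0, 1, 0, 0, 1, 0, 0, 0, 0, 0, 0, 1, 2, 3, 0, 0, 1, 2, 3]

π[0] = 0
j=1 s[j]='a': π[1]=1 (border 'a')
j=2 s[j]='b': k: 1→0; π[2]=0 (border '')
j=3 s[j]='a': π[3]=1 (border 'a')
j=4 s[j]='b': k: 1→0; π[4]=0 (border '')
j=5 s[j]='b': π[5]=0 (border '')
j=6 s[j]='b': π[6]=0 (border '')
j=7 s[j]='b': π[7]=0 (border '')
j=8 s[j]='b': π[8]=0 (border '')
j=9 s[j]='b': π[9]=0 (border '')
j=10 s[j]='a': π[10]=1 (border 'a')
j=11 s[j]='b': k: 1→0; π[11]=0 (border '')
j=12 s[j]='b': π[12]=0 (border '')
j=13 s[j]='a': π[13]=1 (border 'a')
j=14 s[j]='b': k: 1→0; π[14]=0 (border '')
j=15 s[j]='b': π[15]=0 (border '')
j=16 s[j]='a': π[16]=1 (border 'a')
j=17 s[j]='b': k: 1→0; π[17]=0 (border '')
j=18 s[j]='b': π[18]=0 (border '')
j=19 s[j]='a': π[19]=1 (border 'a')
j=20 s[j]='b': k: 1→0; π[20]=0 (border '')
j=21 s[j]='b': π[21]=0 (border '')
j=22 s[j]='b': π[22]=0 (border '')
j=23 s[j]='b': π[23]=0 (border '')
j=24 s[j]='b': π[24]=0 (border '')
j=25 s[j]='b': π[25]=0 (border '')
j=26 s[j]='a': π[26]=1 (border 'a')
j=27 s[j]='a': π[27]=2 (border 'aa')
j=28 s[j]='b': π[28]=3 (border 'aab')
j=29 s[j]='b': k: 3→0; π[29]=0 (border '')
j=30 s[j]='b': π[30]=0 (border '')
j=31 s[j]='a': π[31]=1 (border 'a')
j=32 s[j]='a': π[32]=2 (border 'aa')
j=33 s[j]='b': π[33]=3 (border 'aab')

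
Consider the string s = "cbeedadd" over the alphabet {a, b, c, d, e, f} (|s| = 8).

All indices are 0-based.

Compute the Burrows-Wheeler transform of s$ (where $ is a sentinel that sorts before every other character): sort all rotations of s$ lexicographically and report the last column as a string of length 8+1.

rank  rotation   last
    0  $cbeedadd  d
    1  add$cbeed  d
    2  beedadd$c  c
    3  cbeedadd$  $
    4  d$cbeedad  d
    5  dadd$cbee  e
    6  dd$cbeeda  a
    7  edadd$cbe  e
    8  eedadd$cb  b

ddc$deaeb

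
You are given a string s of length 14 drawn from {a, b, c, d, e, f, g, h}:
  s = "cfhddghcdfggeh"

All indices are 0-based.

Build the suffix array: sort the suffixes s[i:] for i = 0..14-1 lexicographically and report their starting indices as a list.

[7, 0, 3, 8, 4, 12, 9, 1, 11, 10, 5, 13, 6, 2]

sorted suffixes:
  #0 SA[0]=7  'cdfggeh'
  #1 SA[1]=0  'cfhddghcdfggeh'
  #2 SA[2]=3  'ddghcdfggeh'
  #3 SA[3]=8  'dfggeh'
  #4 SA[4]=4  'dghcdfggeh'
  #5 SA[5]=12  'eh'
  #6 SA[6]=9  'fggeh'
  #7 SA[7]=1  'fhddghcdfggeh'
  #8 SA[8]=11  'geh'
  #9 SA[9]=10  'ggeh'
  #10 SA[10]=5  'ghcdfggeh'
  #11 SA[11]=13  'h'
  #12 SA[12]=6  'hcdfggeh'
  #13 SA[13]=2  'hddghcdfggeh'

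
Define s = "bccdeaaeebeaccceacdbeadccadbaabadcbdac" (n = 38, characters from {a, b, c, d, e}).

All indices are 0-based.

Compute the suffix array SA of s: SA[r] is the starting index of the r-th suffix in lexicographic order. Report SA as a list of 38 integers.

rank | idx | suffix
   0 |  28 | aabadcbdac
   1 |   5 | aaeebeaccceacdbeadccadbaabadcbdac
   2 |  29 | abadcbdac
   3 |  36 | ac
   4 |  11 | accceacdbeadccadbaabadcbdac
   5 |  16 | acdbeadccadbaabadcbdac
   6 |  25 | adbaabadcbdac
   7 |  31 | adcbdac
   8 |  21 | adccadbaabadcbdac
   9 |   6 | aeebeaccceacdbeadccadbaabadcbdac
  10 |  27 | baabadcbdac
  11 |  30 | badcbdac
  12 |   0 | bccdeaaeebeaccceacdbeadccadbaabadcbdac
  13 |  34 | bdac
  14 |   9 | beaccceacdbeadccadbaabadcbdac
  15 |  19 | beadccadbaabadcbdac
  16 |  37 | c
  17 |  24 | cadbaabadcbdac
  18 |  33 | cbdac
  19 |  23 | ccadbaabadcbdac
  20 |  12 | ccceacdbeadccadbaabadcbdac
  21 |   1 | ccdeaaeebeaccceacdbeadccadbaabadcbdac
  22 |  13 | cceacdbeadccadbaabadcbdac
  23 |  17 | cdbeadccadbaabadcbdac
  24 |   2 | cdeaaeebeaccceacdbeadccadbaabadcbdac
  25 |  14 | ceacdbeadccadbaabadcbdac
  26 |  35 | dac
  27 |  26 | dbaabadcbdac
  28 |  18 | dbeadccadbaabadcbdac
  29 |  32 | dcbdac
  30 |  22 | dccadbaabadcbdac
  31 |   3 | deaaeebeaccceacdbeadccadbaabadcbdac
  32 |   4 | eaaeebeaccceacdbeadccadbaabadcbdac
  33 |  10 | eaccceacdbeadccadbaabadcbdac
  34 |  15 | eacdbeadccadbaabadcbdac
  35 |  20 | eadccadbaabadcbdac
  36 |   8 | ebeaccceacdbeadccadbaabadcbdac
  37 |   7 | eebeaccceacdbeadccadbaabadcbdac

[28, 5, 29, 36, 11, 16, 25, 31, 21, 6, 27, 30, 0, 34, 9, 19, 37, 24, 33, 23, 12, 1, 13, 17, 2, 14, 35, 26, 18, 32, 22, 3, 4, 10, 15, 20, 8, 7]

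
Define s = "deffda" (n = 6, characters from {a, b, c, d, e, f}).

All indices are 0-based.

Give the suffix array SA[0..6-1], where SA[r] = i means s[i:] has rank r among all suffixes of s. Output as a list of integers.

[5, 4, 0, 1, 3, 2]

sorted suffixes:
  #0 SA[0]=5  'a'
  #1 SA[1]=4  'da'
  #2 SA[2]=0  'deffda'
  #3 SA[3]=1  'effda'
  #4 SA[4]=3  'fda'
  #5 SA[5]=2  'ffda'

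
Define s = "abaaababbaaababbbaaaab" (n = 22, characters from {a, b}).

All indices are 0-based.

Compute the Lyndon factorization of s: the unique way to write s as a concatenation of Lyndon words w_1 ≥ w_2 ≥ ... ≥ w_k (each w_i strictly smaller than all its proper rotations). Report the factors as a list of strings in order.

emit factor 1: 'ab' (i=0, period=2)
emit factor 2: 'aaababbaaababbb' (i=2, period=15)
emit factor 3: 'aaaab' (i=17, period=5)

["ab", "aaababbaaababbb", "aaaab"]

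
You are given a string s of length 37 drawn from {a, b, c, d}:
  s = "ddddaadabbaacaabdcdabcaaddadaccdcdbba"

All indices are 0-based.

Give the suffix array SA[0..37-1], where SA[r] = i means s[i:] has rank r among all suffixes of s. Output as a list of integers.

[36, 13, 10, 4, 22, 7, 19, 14, 11, 28, 5, 26, 23, 35, 9, 34, 8, 20, 15, 12, 21, 29, 17, 32, 30, 3, 6, 18, 27, 25, 33, 16, 31, 2, 24, 1, 0]

rank→(start, suffix):
  0 → (36, 'a')
  1 → (13, 'aabdcdabcaaddadaccdcdbba')
  2 → (10, 'aacaabdcdabcaaddadaccdcdbba')
  3 → (4, 'aadabbaacaabdcdabcaaddadaccdcdbba')
  4 → (22, 'aaddadaccdcdbba')
  5 → (7, 'abbaacaabdcdabcaaddadaccdcdbba')
  6 → (19, 'abcaaddadaccdcdbba')
  7 → (14, 'abdcdabcaaddadaccdcdbba')
  8 → (11, 'acaabdcdabcaaddadaccdcdbba')
  9 → (28, 'accdcdbba')
  10 → (5, 'adabbaacaabdcdabcaaddadaccdcdbba')
  11 → (26, 'adaccdcdbba')
  12 → (23, 'addadaccdcdbba')
  13 → (35, 'ba')
  14 → (9, 'baacaabdcdabcaaddadaccdcdbba')
  15 → (34, 'bba')
  16 → (8, 'bbaacaabdcdabcaaddadaccdcdbba')
  17 → (20, 'bcaaddadaccdcdbba')
  18 → (15, 'bdcdabcaaddadaccdcdbba')
  19 → (12, 'caabdcdabcaaddadaccdcdbba')
  20 → (21, 'caaddadaccdcdbba')
  21 → (29, 'ccdcdbba')
  22 → (17, 'cdabcaaddadaccdcdbba')
  23 → (32, 'cdbba')
  24 → (30, 'cdcdbba')
  25 → (3, 'daadabbaacaabdcdabcaaddadaccdcdbba')
  26 → (6, 'dabbaacaabdcdabcaaddadaccdcdbba')
  27 → (18, 'dabcaaddadaccdcdbba')
  28 → (27, 'daccdcdbba')
  29 → (25, 'dadaccdcdbba')
  30 → (33, 'dbba')
  31 → (16, 'dcdabcaaddadaccdcdbba')
  32 → (31, 'dcdbba')
  33 → (2, 'ddaadabbaacaabdcdabcaaddadaccdcdbba')
  34 → (24, 'ddadaccdcdbba')
  35 → (1, 'dddaadabbaacaabdcdabcaaddadaccdcdbba')
  36 → (0, 'ddddaadabbaacaabdcdabcaaddadaccdcdbba')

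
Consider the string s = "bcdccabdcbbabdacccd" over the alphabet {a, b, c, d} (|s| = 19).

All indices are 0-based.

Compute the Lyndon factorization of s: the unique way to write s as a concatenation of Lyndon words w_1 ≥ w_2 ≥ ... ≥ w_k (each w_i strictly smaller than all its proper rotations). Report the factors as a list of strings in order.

["bcdcc", "abdcbb", "abdacccd"]

emit factor 1: 'bcdcc' (i=0, period=5)
emit factor 2: 'abdcbb' (i=5, period=6)
emit factor 3: 'abdacccd' (i=11, period=8)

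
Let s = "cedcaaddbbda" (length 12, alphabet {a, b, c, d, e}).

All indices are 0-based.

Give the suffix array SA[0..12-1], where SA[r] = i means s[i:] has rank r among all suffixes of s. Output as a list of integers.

sorted suffixes:
  #0 SA[0]=11  'a'
  #1 SA[1]=4  'aaddbbda'
  #2 SA[2]=5  'addbbda'
  #3 SA[3]=8  'bbda'
  #4 SA[4]=9  'bda'
  #5 SA[5]=3  'caaddbbda'
  #6 SA[6]=0  'cedcaaddbbda'
  #7 SA[7]=10  'da'
  #8 SA[8]=7  'dbbda'
  #9 SA[9]=2  'dcaaddbbda'
  #10 SA[10]=6  'ddbbda'
  #11 SA[11]=1  'edcaaddbbda'

[11, 4, 5, 8, 9, 3, 0, 10, 7, 2, 6, 1]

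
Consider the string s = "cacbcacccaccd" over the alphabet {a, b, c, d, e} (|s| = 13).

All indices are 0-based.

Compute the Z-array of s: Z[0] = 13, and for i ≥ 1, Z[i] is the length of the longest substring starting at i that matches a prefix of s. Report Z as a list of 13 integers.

[13, 0, 1, 0, 3, 0, 1, 1, 3, 0, 1, 1, 0]

Z[0]=13
i=1: outside box; Z[1]=0
i=2: outside box; Z[2]=1 extend→box=[2,3)
i=3: outside box; Z[3]=0
i=4: outside box; Z[4]=3 extend→box=[4,7)
i=5: min(r-i=2, Z[1]=0)=0; Z[5]=0
i=6: min(r-i=1, Z[2]=1)=1; Z[6]=1
i=7: outside box; Z[7]=1 extend→box=[7,8)
i=8: outside box; Z[8]=3 extend→box=[8,11)
i=9: min(r-i=2, Z[1]=0)=0; Z[9]=0
i=10: min(r-i=1, Z[2]=1)=1; Z[10]=1
i=11: outside box; Z[11]=1 extend→box=[11,12)
i=12: outside box; Z[12]=0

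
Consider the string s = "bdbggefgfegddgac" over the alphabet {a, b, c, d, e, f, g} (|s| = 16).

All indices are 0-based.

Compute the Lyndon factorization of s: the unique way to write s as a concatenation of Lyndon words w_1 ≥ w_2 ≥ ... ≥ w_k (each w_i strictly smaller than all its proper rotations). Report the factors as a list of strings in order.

emit factor 1: 'bdbggefgfegddg' (i=0, period=14)
emit factor 2: 'ac' (i=14, period=2)

["bdbggefgfegddg", "ac"]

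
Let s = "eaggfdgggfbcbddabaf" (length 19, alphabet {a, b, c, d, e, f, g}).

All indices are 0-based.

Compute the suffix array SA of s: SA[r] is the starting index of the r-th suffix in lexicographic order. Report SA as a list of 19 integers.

rank | idx | suffix
   0 |  15 | abaf
   1 |  17 | af
   2 |   1 | aggfdgggfbcbddabaf
   3 |  16 | baf
   4 |  10 | bcbddabaf
   5 |  12 | bddabaf
   6 |  11 | cbddabaf
   7 |  14 | dabaf
   8 |  13 | ddabaf
   9 |   5 | dgggfbcbddabaf
  10 |   0 | eaggfdgggfbcbddabaf
  11 |  18 | f
  12 |   9 | fbcbddabaf
  13 |   4 | fdgggfbcbddabaf
  14 |   8 | gfbcbddabaf
  15 |   3 | gfdgggfbcbddabaf
  16 |   7 | ggfbcbddabaf
  17 |   2 | ggfdgggfbcbddabaf
  18 |   6 | gggfbcbddabaf

[15, 17, 1, 16, 10, 12, 11, 14, 13, 5, 0, 18, 9, 4, 8, 3, 7, 2, 6]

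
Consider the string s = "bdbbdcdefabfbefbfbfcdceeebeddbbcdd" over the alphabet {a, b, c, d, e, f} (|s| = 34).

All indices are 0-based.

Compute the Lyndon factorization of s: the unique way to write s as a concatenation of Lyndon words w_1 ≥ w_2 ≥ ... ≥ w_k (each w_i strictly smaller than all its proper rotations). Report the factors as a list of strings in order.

emit factor 1: 'bd' (i=0, period=2)
emit factor 2: 'bbdcdef' (i=2, period=7)
emit factor 3: 'abfbefbfbfcdceeebeddbbcdd' (i=9, period=25)

["bd", "bbdcdef", "abfbefbfbfcdceeebeddbbcdd"]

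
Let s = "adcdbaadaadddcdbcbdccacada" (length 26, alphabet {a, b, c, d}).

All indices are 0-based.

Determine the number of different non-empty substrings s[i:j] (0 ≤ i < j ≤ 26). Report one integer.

313

rank→(start, suffix):
  0 → (25, 'a')
  1 → (5, 'aadaadddcdbcbdccacada')
  2 → (8, 'aadddcdbcbdccacada')
  3 → (21, 'acada')
  4 → (23, 'ada')
  5 → (6, 'adaadddcdbcbdccacada')
  6 → (0, 'adcdbaadaadddcdbcbdccacada')
  7 → (9, 'adddcdbcbdccacada')
  8 → (4, 'baadaadddcdbcbdccacada')
  9 → (15, 'bcbdccacada')
  10 → (17, 'bdccacada')
  11 → (20, 'cacada')
  12 → (22, 'cada')
  13 → (16, 'cbdccacada')
  14 → (19, 'ccacada')
  15 → (2, 'cdbaadaadddcdbcbdccacada')
  16 → (13, 'cdbcbdccacada')
  17 → (24, 'da')
  18 → (7, 'daadddcdbcbdccacada')
  19 → (3, 'dbaadaadddcdbcbdccacada')
  20 → (14, 'dbcbdccacada')
  21 → (18, 'dccacada')
  22 → (1, 'dcdbaadaadddcdbcbdccacada')
  23 → (12, 'dcdbcbdccacada')
  24 → (11, 'ddcdbcbdccacada')
  25 → (10, 'dddcdbcbdccacada')

SA = [25, 5, 8, 21, 23, 6, 0, 9, 4, 15, 17, 20, 22, 16, 19, 2, 13, 24, 7, 3, 14, 18, 1, 12, 11, 10]
[i] adj suffixes → lcp
  [1] 25/5 → 1 ('a')
  [2] 5/8 → 3 ('aad')
  [3] 8/21 → 1 ('a')
  [4] 21/23 → 1 ('a')
  [5] 23/6 → 3 ('ada')
  [6] 6/0 → 2 ('ad')
  [7] 0/9 → 2 ('ad')
  [8] 9/4 → 0 ('')
  [9] 4/15 → 1 ('b')
  [10] 15/17 → 1 ('b')
  [11] 17/20 → 0 ('')
  [12] 20/22 → 2 ('ca')
  [13] 22/16 → 1 ('c')
  [14] 16/19 → 1 ('c')
  [15] 19/2 → 1 ('c')
  [16] 2/13 → 3 ('cdb')
  [17] 13/24 → 0 ('')
  [18] 24/7 → 2 ('da')
  [19] 7/3 → 1 ('d')
  [20] 3/14 → 2 ('db')
  [21] 14/18 → 1 ('d')
  [22] 18/1 → 2 ('dc')
  [23] 1/12 → 4 ('dcdb')
  [24] 12/11 → 1 ('d')
  [25] 11/10 → 2 ('dd')

n(n+1)/2 = 26·27/2 = 351
Σ LCP = 0 + 1 + 3 + 1 + 1 + 3 + 2 + 2 + 0 + 1 + 1 + 0 + 2 + 1 + 1 + 1 + 3 + 0 + 2 + 1 + 2 + 1 + 2 + 4 + 1 + 2 = 38
distinct = 351 − 38 = 313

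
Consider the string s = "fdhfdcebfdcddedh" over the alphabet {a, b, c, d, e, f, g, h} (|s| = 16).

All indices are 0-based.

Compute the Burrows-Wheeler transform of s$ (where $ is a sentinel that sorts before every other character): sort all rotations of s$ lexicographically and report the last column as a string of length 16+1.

rank  rotation           last
    0  $fdhfdcebfdcddedh  h
    1  bfdcddedh$fdhfdce  e
    2  cddedh$fdhfdcebfd  d
    3  cebfdcddedh$fdhfd  d
    4  dcddedh$fdhfdcebf  f
    5  dcebfdcddedh$fdhf  f
    6  ddedh$fdhfdcebfdc  c
    7  dedh$fdhfdcebfdcd  d
    8  dh$fdhfdcebfdcdde  e
    9  dhfdcebfdcddedh$f  f
   10  ebfdcddedh$fdhfdc  c
   11  edh$fdhfdcebfdcdd  d
   12  fdcddedh$fdhfdceb  b
   13  fdcebfdcddedh$fdh  h
   14  fdhfdcebfdcddedh$  $
   15  h$fdhfdcebfdcdded  d
   16  hfdcebfdcddedh$fd  d

heddffcdefcdbh$dd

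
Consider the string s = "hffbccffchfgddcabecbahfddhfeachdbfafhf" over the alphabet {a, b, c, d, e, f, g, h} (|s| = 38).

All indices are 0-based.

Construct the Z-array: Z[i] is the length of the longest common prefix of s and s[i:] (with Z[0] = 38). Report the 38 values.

Z[0]=38
i=1: fresh scan; Z[1]=0
i=2: fresh scan; Z[2]=0
i=3: fresh scan; Z[3]=0
i=4: fresh scan; Z[4]=0
i=5: fresh scan; Z[5]=0
i=6: fresh scan; Z[6]=0
i=7: fresh scan; Z[7]=0
i=8: fresh scan; Z[8]=0
i=9: fresh scan; Z[9]=2 extend→box=[9,11)
i=10: min(r-i=1, Z[1]=0)=0; Z[10]=0
i=11: fresh scan; Z[11]=0
i=12: fresh scan; Z[12]=0
i=13: fresh scan; Z[13]=0
i=14: fresh scan; Z[14]=0
i=15: fresh scan; Z[15]=0
i=16: fresh scan; Z[16]=0
i=17: fresh scan; Z[17]=0
i=18: fresh scan; Z[18]=0
i=19: fresh scan; Z[19]=0
i=20: fresh scan; Z[20]=0
i=21: fresh scan; Z[21]=2 extend→box=[21,23)
i=22: min(r-i=1, Z[1]=0)=0; Z[22]=0
i=23: fresh scan; Z[23]=0
i=24: fresh scan; Z[24]=0
i=25: fresh scan; Z[25]=2 extend→box=[25,27)
i=26: min(r-i=1, Z[1]=0)=0; Z[26]=0
i=27: fresh scan; Z[27]=0
i=28: fresh scan; Z[28]=0
i=29: fresh scan; Z[29]=0
i=30: fresh scan; Z[30]=1 extend→box=[30,31)
i=31: fresh scan; Z[31]=0
i=32: fresh scan; Z[32]=0
i=33: fresh scan; Z[33]=0
i=34: fresh scan; Z[34]=0
i=35: fresh scan; Z[35]=0
i=36: fresh scan; Z[36]=2 extend→box=[36,38)
i=37: min(r-i=1, Z[1]=0)=0; Z[37]=0

[38, 0, 0, 0, 0, 0, 0, 0, 0, 2, 0, 0, 0, 0, 0, 0, 0, 0, 0, 0, 0, 2, 0, 0, 0, 2, 0, 0, 0, 0, 1, 0, 0, 0, 0, 0, 2, 0]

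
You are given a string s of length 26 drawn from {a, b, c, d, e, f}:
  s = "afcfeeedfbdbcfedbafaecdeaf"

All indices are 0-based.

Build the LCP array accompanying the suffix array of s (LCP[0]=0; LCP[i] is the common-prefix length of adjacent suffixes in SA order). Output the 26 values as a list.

[0, 1, 2, 2, 0, 1, 1, 0, 1, 3, 0, 2, 1, 1, 0, 1, 1, 2, 1, 2, 0, 1, 1, 1, 1, 2]

rank→(start, suffix):
  0 → (19, 'aecdeaf')
  1 → (24, 'af')
  2 → (17, 'afaecdeaf')
  3 → (0, 'afcfeeedfbdbcfedbafaecdeaf')
  4 → (16, 'bafaecdeaf')
  5 → (11, 'bcfedbafaecdeaf')
  6 → (9, 'bdbcfedbafaecdeaf')
  7 → (21, 'cdeaf')
  8 → (12, 'cfedbafaecdeaf')
  9 → (2, 'cfeeedfbdbcfedbafaecdeaf')
  10 → (15, 'dbafaecdeaf')
  11 → (10, 'dbcfedbafaecdeaf')
  12 → (22, 'deaf')
  13 → (7, 'dfbdbcfedbafaecdeaf')
  14 → (23, 'eaf')
  15 → (20, 'ecdeaf')
  16 → (14, 'edbafaecdeaf')
  17 → (6, 'edfbdbcfedbafaecdeaf')
  18 → (5, 'eedfbdbcfedbafaecdeaf')
  19 → (4, 'eeedfbdbcfedbafaecdeaf')
  20 → (25, 'f')
  21 → (18, 'faecdeaf')
  22 → (8, 'fbdbcfedbafaecdeaf')
  23 → (1, 'fcfeeedfbdbcfedbafaecdeaf')
  24 → (13, 'fedbafaecdeaf')
  25 → (3, 'feeedfbdbcfedbafaecdeaf')

SA = [19, 24, 17, 0, 16, 11, 9, 21, 12, 2, 15, 10, 22, 7, 23, 20, 14, 6, 5, 4, 25, 18, 8, 1, 13, 3]
rank  pair      lcp
   1  s[19:],s[24:]  1  'a'
   2  s[24:],s[17:]  2  'af'
   3  s[17:],s[0:]  2  'af'
   4  s[0:],s[16:]  0  ''
   5  s[16:],s[11:]  1  'b'
   6  s[11:],s[9:]  1  'b'
   7  s[9:],s[21:]  0  ''
   8  s[21:],s[12:]  1  'c'
   9  s[12:],s[2:]  3  'cfe'
  10  s[2:],s[15:]  0  ''
  11  s[15:],s[10:]  2  'db'
  12  s[10:],s[22:]  1  'd'
  13  s[22:],s[7:]  1  'd'
  14  s[7:],s[23:]  0  ''
  15  s[23:],s[20:]  1  'e'
  16  s[20:],s[14:]  1  'e'
  17  s[14:],s[6:]  2  'ed'
  18  s[6:],s[5:]  1  'e'
  19  s[5:],s[4:]  2  'ee'
  20  s[4:],s[25:]  0  ''
  21  s[25:],s[18:]  1  'f'
  22  s[18:],s[8:]  1  'f'
  23  s[8:],s[1:]  1  'f'
  24  s[1:],s[13:]  1  'f'
  25  s[13:],s[3:]  2  'fe'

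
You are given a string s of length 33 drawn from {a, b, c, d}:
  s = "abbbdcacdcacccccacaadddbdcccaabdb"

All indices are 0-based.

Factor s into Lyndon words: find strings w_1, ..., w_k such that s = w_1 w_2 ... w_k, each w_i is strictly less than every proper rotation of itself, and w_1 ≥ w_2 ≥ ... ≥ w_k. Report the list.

emit factor 1: 'abbbdcacdcacccccac' (i=0, period=18)
emit factor 2: 'aadddbdccc' (i=18, period=10)
emit factor 3: 'aabdb' (i=28, period=5)

["abbbdcacdcacccccac", "aadddbdccc", "aabdb"]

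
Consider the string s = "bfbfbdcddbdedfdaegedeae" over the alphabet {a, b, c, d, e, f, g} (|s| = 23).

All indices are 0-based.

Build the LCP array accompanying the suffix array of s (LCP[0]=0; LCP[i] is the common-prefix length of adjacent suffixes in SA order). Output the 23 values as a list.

sorted suffixes:
  #0 SA[0]=21  'ae'
  #1 SA[1]=15  'aegedeae'
  #2 SA[2]=4  'bdcddbdedfdaegedeae'
  #3 SA[3]=9  'bdedfdaegedeae'
  #4 SA[4]=2  'bfbdcddbdedfdaegedeae'
  #5 SA[5]=0  'bfbfbdcddbdedfdaegedeae'
  #6 SA[6]=6  'cddbdedfdaegedeae'
  #7 SA[7]=14  'daegedeae'
  #8 SA[8]=8  'dbdedfdaegedeae'
  #9 SA[9]=5  'dcddbdedfdaegedeae'
  #10 SA[10]=7  'ddbdedfdaegedeae'
  #11 SA[11]=19  'deae'
  #12 SA[12]=10  'dedfdaegedeae'
  #13 SA[13]=12  'dfdaegedeae'
  #14 SA[14]=22  'e'
  #15 SA[15]=20  'eae'
  #16 SA[16]=18  'edeae'
  #17 SA[17]=11  'edfdaegedeae'
  #18 SA[18]=16  'egedeae'
  #19 SA[19]=3  'fbdcddbdedfdaegedeae'
  #20 SA[20]=1  'fbfbdcddbdedfdaegedeae'
  #21 SA[21]=13  'fdaegedeae'
  #22 SA[22]=17  'gedeae'

SA = [21, 15, 4, 9, 2, 0, 6, 14, 8, 5, 7, 19, 10, 12, 22, 20, 18, 11, 16, 3, 1, 13, 17]
[i] adj suffixes → lcp
  [1] 21/15 → 2 ('ae')
  [2] 15/4 → 0 ('')
  [3] 4/9 → 2 ('bd')
  [4] 9/2 → 1 ('b')
  [5] 2/0 → 3 ('bfb')
  [6] 0/6 → 0 ('')
  [7] 6/14 → 0 ('')
  [8] 14/8 → 1 ('d')
  [9] 8/5 → 1 ('d')
  [10] 5/7 → 1 ('d')
  [11] 7/19 → 1 ('d')
  [12] 19/10 → 2 ('de')
  [13] 10/12 → 1 ('d')
  [14] 12/22 → 0 ('')
  [15] 22/20 → 1 ('e')
  [16] 20/18 → 1 ('e')
  [17] 18/11 → 2 ('ed')
  [18] 11/16 → 1 ('e')
  [19] 16/3 → 0 ('')
  [20] 3/1 → 2 ('fb')
  [21] 1/13 → 1 ('f')
  [22] 13/17 → 0 ('')

[0, 2, 0, 2, 1, 3, 0, 0, 1, 1, 1, 1, 2, 1, 0, 1, 1, 2, 1, 0, 2, 1, 0]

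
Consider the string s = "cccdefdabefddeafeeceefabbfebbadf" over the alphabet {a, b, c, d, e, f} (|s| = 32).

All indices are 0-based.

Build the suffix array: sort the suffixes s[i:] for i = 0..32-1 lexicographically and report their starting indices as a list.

rank→(start, suffix):
  0 → (22, 'abbfebbadf')
  1 → (7, 'abefddeafeeceefabbfebbadf')
  2 → (29, 'adf')
  3 → (14, 'afeeceefabbfebbadf')
  4 → (28, 'badf')
  5 → (27, 'bbadf')
  6 → (23, 'bbfebbadf')
  7 → (8, 'befddeafeeceefabbfebbadf')
  8 → (24, 'bfebbadf')
  9 → (0, 'cccdefdabefddeafeeceefabbfebbadf')
  10 → (1, 'ccdefdabefddeafeeceefabbfebbadf')
  11 → (2, 'cdefdabefddeafeeceefabbfebbadf')
  12 → (18, 'ceefabbfebbadf')
  13 → (6, 'dabefddeafeeceefabbfebbadf')
  14 → (11, 'ddeafeeceefabbfebbadf')
  15 → (12, 'deafeeceefabbfebbadf')
  16 → (3, 'defdabefddeafeeceefabbfebbadf')
  17 → (30, 'df')
  18 → (13, 'eafeeceefabbfebbadf')
  19 → (26, 'ebbadf')
  20 → (17, 'eceefabbfebbadf')
  21 → (16, 'eeceefabbfebbadf')
  22 → (19, 'eefabbfebbadf')
  23 → (20, 'efabbfebbadf')
  24 → (4, 'efdabefddeafeeceefabbfebbadf')
  25 → (9, 'efddeafeeceefabbfebbadf')
  26 → (31, 'f')
  27 → (21, 'fabbfebbadf')
  28 → (5, 'fdabefddeafeeceefabbfebbadf')
  29 → (10, 'fddeafeeceefabbfebbadf')
  30 → (25, 'febbadf')
  31 → (15, 'feeceefabbfebbadf')

[22, 7, 29, 14, 28, 27, 23, 8, 24, 0, 1, 2, 18, 6, 11, 12, 3, 30, 13, 26, 17, 16, 19, 20, 4, 9, 31, 21, 5, 10, 25, 15]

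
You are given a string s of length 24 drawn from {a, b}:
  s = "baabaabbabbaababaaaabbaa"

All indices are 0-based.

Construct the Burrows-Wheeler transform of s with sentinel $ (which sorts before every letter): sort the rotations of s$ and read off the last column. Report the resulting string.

rank  rotation                   last
    0  $baabaabbabbaababaaaabbaa  a
    1  a$baabaabbabbaababaaaabba  a
    2  aa$baabaabbabbaababaaaabb  b
    3  aaaabbaa$baabaabbabbaabab  b
    4  aaabbaa$baabaabbabbaababa  a
    5  aabaabbabbaababaaaabbaa$b  b
    6  aababaaaabbaa$baabaabbabb  b
    7  aabbaa$baabaabbabbaababaa  a
    8  aabbabbaababaaaabbaa$baab  b
    9  abaaaabbaa$baabaabbabbaab  b
   10  abaabbabbaababaaaabbaa$ba  a
   11  ababaaaabbaa$baabaabbabba  a
   12  abbaa$baabaabbabbaababaaa  a
   13  abbaababaaaabbaa$baabaabb  b
   14  abbabbaababaaaabbaa$baaba  a
   15  baa$baabaabbabbaababaaaab  b
   16  baaaabbaa$baabaabbabbaaba  a
   17  baabaabbabbaababaaaabbaa$  $
   18  baababaaaabbaa$baabaabbab  b
   19  baabbabbaababaaaabbaa$baa  a
   20  babaaaabbaa$baabaabbabbaa  a
   21  babbaababaaaabbaa$baabaab  b
   22  bbaa$baabaabbabbaababaaaa  a
   23  bbaababaaaabbaa$baabaabba  a
   24  bbabbaababaaaabbaa$baabaa  a

aabbabbabbaaababa$baabaaa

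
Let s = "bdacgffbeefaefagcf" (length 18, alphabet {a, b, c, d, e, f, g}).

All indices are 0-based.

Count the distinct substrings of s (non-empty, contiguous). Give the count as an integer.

157

sorted suffixes:
  #0 SA[0]=2  'acgffbeefaefagcf'
  #1 SA[1]=11  'aefagcf'
  #2 SA[2]=14  'agcf'
  #3 SA[3]=0  'bdacgffbeefaefagcf'
  #4 SA[4]=7  'beefaefagcf'
  #5 SA[5]=16  'cf'
  #6 SA[6]=3  'cgffbeefaefagcf'
  #7 SA[7]=1  'dacgffbeefaefagcf'
  #8 SA[8]=8  'eefaefagcf'
  #9 SA[9]=9  'efaefagcf'
  #10 SA[10]=12  'efagcf'
  #11 SA[11]=17  'f'
  #12 SA[12]=10  'faefagcf'
  #13 SA[13]=13  'fagcf'
  #14 SA[14]=6  'fbeefaefagcf'
  #15 SA[15]=5  'ffbeefaefagcf'
  #16 SA[16]=15  'gcf'
  #17 SA[17]=4  'gffbeefaefagcf'

SA = [2, 11, 14, 0, 7, 16, 3, 1, 8, 9, 12, 17, 10, 13, 6, 5, 15, 4]
rank  pair      lcp
   1  s[2:],s[11:]  1  'a'
   2  s[11:],s[14:]  1  'a'
   3  s[14:],s[0:]  0  ''
   4  s[0:],s[7:]  1  'b'
   5  s[7:],s[16:]  0  ''
   6  s[16:],s[3:]  1  'c'
   7  s[3:],s[1:]  0  ''
   8  s[1:],s[8:]  0  ''
   9  s[8:],s[9:]  1  'e'
  10  s[9:],s[12:]  3  'efa'
  11  s[12:],s[17:]  0  ''
  12  s[17:],s[10:]  1  'f'
  13  s[10:],s[13:]  2  'fa'
  14  s[13:],s[6:]  1  'f'
  15  s[6:],s[5:]  1  'f'
  16  s[5:],s[15:]  0  ''
  17  s[15:],s[4:]  1  'g'

n(n+1)/2 = 18·19/2 = 171
Σ LCP = 0 + 1 + 1 + 0 + 1 + 0 + 1 + 0 + 0 + 1 + 3 + 0 + 1 + 2 + 1 + 1 + 0 + 1 = 14
distinct = 171 − 14 = 157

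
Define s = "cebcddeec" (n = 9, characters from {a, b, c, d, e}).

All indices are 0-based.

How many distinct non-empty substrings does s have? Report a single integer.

40

rank→(start, suffix):
  0 → (2, 'bcddeec')
  1 → (8, 'c')
  2 → (3, 'cddeec')
  3 → (0, 'cebcddeec')
  4 → (4, 'ddeec')
  5 → (5, 'deec')
  6 → (1, 'ebcddeec')
  7 → (7, 'ec')
  8 → (6, 'eec')

SA = [2, 8, 3, 0, 4, 5, 1, 7, 6]
i: (SA[i-1],SA[i]) lcp shared
  1: (2,8) 0 ''
  2: (8,3) 1 'c'
  3: (3,0) 1 'c'
  4: (0,4) 0 ''
  5: (4,5) 1 'd'
  6: (5,1) 0 ''
  7: (1,7) 1 'e'
  8: (7,6) 1 'e'

n(n+1)/2 = 9·10/2 = 45
Σ LCP = 0 + 0 + 1 + 1 + 0 + 1 + 0 + 1 + 1 = 5
distinct = 45 − 5 = 40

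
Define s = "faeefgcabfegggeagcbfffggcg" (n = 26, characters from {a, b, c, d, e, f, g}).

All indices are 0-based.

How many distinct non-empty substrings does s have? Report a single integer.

sorted suffixes:
  #0 SA[0]=7  'abfegggeagcbfffggcg'
  #1 SA[1]=1  'aeefgcabfegggeagcbfffggcg'
  #2 SA[2]=15  'agcbfffggcg'
  #3 SA[3]=8  'bfegggeagcbfffggcg'
  #4 SA[4]=18  'bfffggcg'
  #5 SA[5]=6  'cabfegggeagcbfffggcg'
  #6 SA[6]=17  'cbfffggcg'
  #7 SA[7]=24  'cg'
  #8 SA[8]=14  'eagcbfffggcg'
  #9 SA[9]=2  'eefgcabfegggeagcbfffggcg'
  #10 SA[10]=3  'efgcabfegggeagcbfffggcg'
  #11 SA[11]=10  'egggeagcbfffggcg'
  #12 SA[12]=0  'faeefgcabfegggeagcbfffggcg'
  #13 SA[13]=9  'fegggeagcbfffggcg'
  #14 SA[14]=19  'fffggcg'
  #15 SA[15]=20  'ffggcg'
  #16 SA[16]=4  'fgcabfegggeagcbfffggcg'
  #17 SA[17]=21  'fggcg'
  #18 SA[18]=25  'g'
  #19 SA[19]=5  'gcabfegggeagcbfffggcg'
  #20 SA[20]=16  'gcbfffggcg'
  #21 SA[21]=23  'gcg'
  #22 SA[22]=13  'geagcbfffggcg'
  #23 SA[23]=22  'ggcg'
  #24 SA[24]=12  'ggeagcbfffggcg'
  #25 SA[25]=11  'gggeagcbfffggcg'

SA = [7, 1, 15, 8, 18, 6, 17, 24, 14, 2, 3, 10, 0, 9, 19, 20, 4, 21, 25, 5, 16, 23, 13, 22, 12, 11]
i: (SA[i-1],SA[i]) lcp shared
  1: (7,1) 1 'a'
  2: (1,15) 1 'a'
  3: (15,8) 0 ''
  4: (8,18) 2 'bf'
  5: (18,6) 0 ''
  6: (6,17) 1 'c'
  7: (17,24) 1 'c'
  8: (24,14) 0 ''
  9: (14,2) 1 'e'
  10: (2,3) 1 'e'
  11: (3,10) 1 'e'
  12: (10,0) 0 ''
  13: (0,9) 1 'f'
  14: (9,19) 1 'f'
  15: (19,20) 2 'ff'
  16: (20,4) 1 'f'
  17: (4,21) 2 'fg'
  18: (21,25) 0 ''
  19: (25,5) 1 'g'
  20: (5,16) 2 'gc'
  21: (16,23) 2 'gc'
  22: (23,13) 1 'g'
  23: (13,22) 1 'g'
  24: (22,12) 2 'gg'
  25: (12,11) 2 'gg'

n(n+1)/2 = 26·27/2 = 351
Σ LCP = 0 + 1 + 1 + 0 + 2 + 0 + 1 + 1 + 0 + 1 + 1 + 1 + 0 + 1 + 1 + 2 + 1 + 2 + 0 + 1 + 2 + 2 + 1 + 1 + 2 + 2 = 27
distinct = 351 − 27 = 324

324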